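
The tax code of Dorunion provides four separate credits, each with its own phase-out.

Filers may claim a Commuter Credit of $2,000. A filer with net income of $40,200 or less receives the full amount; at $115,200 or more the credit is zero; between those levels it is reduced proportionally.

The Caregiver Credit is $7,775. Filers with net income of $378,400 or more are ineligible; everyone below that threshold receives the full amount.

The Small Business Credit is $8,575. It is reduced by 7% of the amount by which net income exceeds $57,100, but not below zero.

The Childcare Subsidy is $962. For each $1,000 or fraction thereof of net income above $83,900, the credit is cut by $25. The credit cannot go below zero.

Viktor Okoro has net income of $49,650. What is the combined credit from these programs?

Commuter Credit: $49,650 is $9,450 into a $75,000 phase-out range, leaving 65,550/75,000 of the credit: $2,000 × 65,550/75,000 = $1,748.
Caregiver Credit: $49,650 is below the $378,400 cutoff, so the full $7,775 applies.
Small Business Credit: $49,650 is at or below the $57,100 threshold, so the full $8,575 applies.
Childcare Subsidy: $49,650 is at or below the $83,900 threshold, so the full $962 applies.
Total: $1,748 + $7,775 + $8,575 + $962 = $19,060.

$19,060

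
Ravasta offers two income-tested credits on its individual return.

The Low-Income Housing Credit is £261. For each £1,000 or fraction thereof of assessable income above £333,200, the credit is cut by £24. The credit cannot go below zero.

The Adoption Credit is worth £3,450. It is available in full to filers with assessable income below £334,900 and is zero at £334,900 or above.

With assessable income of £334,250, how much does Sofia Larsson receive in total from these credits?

£3,663

Low-Income Housing Credit: income exceeds £333,200 by £1,050, which is 2 full-or-partial £1,000 increments; reduction = 2 × £24 = £48, leaving £213.
Adoption Credit: £334,250 is below the £334,900 cutoff, so the full £3,450 applies.
Total: £213 + £3,450 = £3,663.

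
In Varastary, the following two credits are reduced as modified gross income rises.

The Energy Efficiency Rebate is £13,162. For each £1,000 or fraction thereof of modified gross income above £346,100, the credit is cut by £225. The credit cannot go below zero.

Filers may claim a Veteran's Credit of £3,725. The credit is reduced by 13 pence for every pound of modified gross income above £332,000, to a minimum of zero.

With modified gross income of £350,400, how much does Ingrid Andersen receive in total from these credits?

Energy Efficiency Rebate: income exceeds £346,100 by £4,300, which is 5 full-or-partial £1,000 increments; reduction = 5 × £225 = £1,125, leaving £12,037.
Veteran's Credit: 13% of the £18,400 excess over £332,000 is £2,392; credit = £3,725 − £2,392 = £1,333.
Total: £12,037 + £1,333 = £13,370.

£13,370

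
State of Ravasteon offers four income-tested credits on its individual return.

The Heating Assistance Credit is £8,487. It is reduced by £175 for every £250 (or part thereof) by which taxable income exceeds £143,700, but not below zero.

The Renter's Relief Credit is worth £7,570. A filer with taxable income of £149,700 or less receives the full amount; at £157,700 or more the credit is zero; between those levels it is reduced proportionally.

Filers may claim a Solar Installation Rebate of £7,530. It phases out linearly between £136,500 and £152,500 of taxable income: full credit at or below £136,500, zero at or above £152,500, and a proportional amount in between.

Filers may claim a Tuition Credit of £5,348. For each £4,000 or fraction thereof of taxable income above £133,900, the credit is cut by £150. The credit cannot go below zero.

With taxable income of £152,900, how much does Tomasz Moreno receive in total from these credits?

£11,152

Heating Assistance Credit: income exceeds £143,700 by £9,200, which is 37 full-or-partial £250 increments; reduction = 37 × £175 = £6,475, leaving £2,012.
Renter's Relief Credit: £152,900 is £3,200 into a £8,000 phase-out range, leaving 4,800/8,000 of the credit: £7,570 × 4,800/8,000 = £4,542.
Solar Installation Rebate: £152,900 is at or above £152,500, so the credit is £0.
Tuition Credit: income exceeds £133,900 by £19,000, which is 5 full-or-partial £4,000 increments; reduction = 5 × £150 = £750, leaving £4,598.
Total: £2,012 + £4,542 + £0 + £4,598 = £11,152.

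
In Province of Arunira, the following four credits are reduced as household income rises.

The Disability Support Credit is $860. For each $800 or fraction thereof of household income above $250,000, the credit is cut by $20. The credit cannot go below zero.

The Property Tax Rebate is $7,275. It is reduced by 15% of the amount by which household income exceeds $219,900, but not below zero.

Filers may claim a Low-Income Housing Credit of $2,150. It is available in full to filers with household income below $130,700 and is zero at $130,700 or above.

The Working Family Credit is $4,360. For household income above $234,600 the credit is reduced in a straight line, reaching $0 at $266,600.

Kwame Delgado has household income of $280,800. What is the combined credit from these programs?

Disability Support Credit: income exceeds $250,000 by $30,800, which is 39 full-or-partial $800 increments; reduction = 39 × $20 = $780, leaving $80.
Property Tax Rebate: 15% of the $60,900 excess over $219,900 is $9,135 ≥ base, so the credit is $0.
Low-Income Housing Credit: $280,800 meets or exceeds the $130,700 cutoff, so the credit is $0.
Working Family Credit: $280,800 is at or above $266,600, so the credit is $0.
Total: $80 + $0 + $0 + $0 = $80.

$80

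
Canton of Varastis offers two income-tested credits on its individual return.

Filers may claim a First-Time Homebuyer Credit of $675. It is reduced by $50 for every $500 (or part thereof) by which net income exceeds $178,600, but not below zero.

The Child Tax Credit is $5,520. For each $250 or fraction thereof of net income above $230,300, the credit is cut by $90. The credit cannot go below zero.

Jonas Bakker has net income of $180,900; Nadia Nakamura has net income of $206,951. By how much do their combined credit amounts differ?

$425

Jonas ($180,900): First-Time Homebuyer Credit: income exceeds $178,600 by $2,300, which is 5 full-or-partial $500 increments; reduction = 5 × $50 = $250, leaving $425. Child Tax Credit: $180,900 is at or below the $230,300 threshold, so the full $5,520 applies. total $425 + $5,520 = $5,945
Nadia ($206,951): First-Time Homebuyer Credit: income exceeds $178,600 by $28,351 → 57 increments × $50 = $2,850 ≥ base, so the credit is $0. Child Tax Credit: $206,951 is at or below the $230,300 threshold, so the full $5,520 applies. total $0 + $5,520 = $5,520
Difference: |$5,945 − $5,520| = $425.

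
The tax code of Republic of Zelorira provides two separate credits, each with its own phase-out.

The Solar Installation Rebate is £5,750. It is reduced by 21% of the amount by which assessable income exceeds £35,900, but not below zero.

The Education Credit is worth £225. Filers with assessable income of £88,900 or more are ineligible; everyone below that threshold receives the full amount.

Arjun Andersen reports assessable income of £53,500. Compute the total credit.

£2,279

Solar Installation Rebate: 21% of the £17,600 excess over £35,900 is £3,696; credit = £5,750 − £3,696 = £2,054.
Education Credit: £53,500 is below the £88,900 cutoff, so the full £225 applies.
Total: £2,054 + £225 = £2,279.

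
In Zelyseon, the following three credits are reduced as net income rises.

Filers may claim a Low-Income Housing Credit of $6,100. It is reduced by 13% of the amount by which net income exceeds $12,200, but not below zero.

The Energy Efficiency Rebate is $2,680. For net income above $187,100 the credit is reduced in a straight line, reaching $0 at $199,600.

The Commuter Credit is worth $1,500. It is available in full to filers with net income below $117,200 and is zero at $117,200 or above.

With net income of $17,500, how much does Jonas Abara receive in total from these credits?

Low-Income Housing Credit: 13% of the $5,300 excess over $12,200 is $689; credit = $6,100 − $689 = $5,411.
Energy Efficiency Rebate: $17,500 is at or below the $187,100 threshold, so the full $2,680 applies.
Commuter Credit: $17,500 is below the $117,200 cutoff, so the full $1,500 applies.
Total: $5,411 + $2,680 + $1,500 = $9,591.

$9,591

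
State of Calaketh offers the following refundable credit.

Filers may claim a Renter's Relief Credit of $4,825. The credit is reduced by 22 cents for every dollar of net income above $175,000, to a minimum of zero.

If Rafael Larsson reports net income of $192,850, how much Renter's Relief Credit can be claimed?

$898

Renter's Relief Credit: 22% of the $17,850 excess over $175,000 is $3,927; credit = $4,825 − $3,927 = $898.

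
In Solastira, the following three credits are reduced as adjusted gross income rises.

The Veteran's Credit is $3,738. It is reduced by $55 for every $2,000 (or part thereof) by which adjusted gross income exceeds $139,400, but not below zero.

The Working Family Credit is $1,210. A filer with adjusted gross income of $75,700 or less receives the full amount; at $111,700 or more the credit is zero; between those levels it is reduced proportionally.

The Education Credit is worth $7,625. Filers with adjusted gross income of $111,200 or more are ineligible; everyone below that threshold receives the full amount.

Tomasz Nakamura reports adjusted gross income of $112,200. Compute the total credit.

$3,738

Veteran's Credit: $112,200 is at or below the $139,400 threshold, so the full $3,738 applies.
Working Family Credit: $112,200 is at or above $111,700, so the credit is $0.
Education Credit: $112,200 meets or exceeds the $111,200 cutoff, so the credit is $0.
Total: $3,738 + $0 + $0 = $3,738.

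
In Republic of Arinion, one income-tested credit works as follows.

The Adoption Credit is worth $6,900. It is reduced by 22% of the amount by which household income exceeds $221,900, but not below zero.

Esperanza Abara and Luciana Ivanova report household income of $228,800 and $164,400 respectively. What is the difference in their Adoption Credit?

Esperanza ($228,800): Adoption Credit: 22% of the $6,900 excess over $221,900 is $1,518; credit = $6,900 − $1,518 = $5,382.
Luciana ($164,400): Adoption Credit: $164,400 is at or below the $221,900 threshold, so the full $6,900 applies.
Difference: |$5,382 − $6,900| = $1,518.

$1,518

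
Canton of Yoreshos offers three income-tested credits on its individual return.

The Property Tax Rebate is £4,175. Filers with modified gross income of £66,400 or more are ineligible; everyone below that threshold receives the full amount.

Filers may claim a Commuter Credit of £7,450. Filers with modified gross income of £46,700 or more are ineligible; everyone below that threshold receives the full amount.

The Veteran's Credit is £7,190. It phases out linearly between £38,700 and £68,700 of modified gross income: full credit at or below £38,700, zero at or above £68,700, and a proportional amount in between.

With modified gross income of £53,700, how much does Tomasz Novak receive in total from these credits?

Property Tax Rebate: £53,700 is below the £66,400 cutoff, so the full £4,175 applies.
Commuter Credit: £53,700 meets or exceeds the £46,700 cutoff, so the credit is £0.
Veteran's Credit: £53,700 is £15,000 into a £30,000 phase-out range, leaving 15,000/30,000 of the credit: £7,190 × 15,000/30,000 = £3,595.
Total: £4,175 + £0 + £3,595 = £7,770.

£7,770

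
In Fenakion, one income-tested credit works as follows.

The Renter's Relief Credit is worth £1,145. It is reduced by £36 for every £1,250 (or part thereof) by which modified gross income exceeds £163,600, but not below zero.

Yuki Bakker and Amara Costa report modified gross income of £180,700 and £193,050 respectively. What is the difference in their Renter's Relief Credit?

Yuki (£180,700): Renter's Relief Credit: income exceeds £163,600 by £17,100, which is 14 full-or-partial £1,250 increments; reduction = 14 × £36 = £504, leaving £641.
Amara (£193,050): Renter's Relief Credit: income exceeds £163,600 by £29,450, which is 24 full-or-partial £1,250 increments; reduction = 24 × £36 = £864, leaving £281.
Difference: |£641 − £281| = £360.

£360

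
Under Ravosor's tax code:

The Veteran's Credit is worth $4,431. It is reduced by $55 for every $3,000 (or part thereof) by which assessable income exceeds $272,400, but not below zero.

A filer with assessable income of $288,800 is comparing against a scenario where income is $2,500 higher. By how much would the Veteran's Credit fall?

At $288,800 — income exceeds $272,400 by $16,400, which is 6 full-or-partial $3,000 increments; reduction = 6 × $55 = $330, leaving $4,101.
At $291,300 — income exceeds $272,400 by $18,900, which is 7 full-or-partial $3,000 increments; reduction = 7 × $55 = $385, leaving $4,046.
Lost: $4,101 − $4,046 = $55.

$55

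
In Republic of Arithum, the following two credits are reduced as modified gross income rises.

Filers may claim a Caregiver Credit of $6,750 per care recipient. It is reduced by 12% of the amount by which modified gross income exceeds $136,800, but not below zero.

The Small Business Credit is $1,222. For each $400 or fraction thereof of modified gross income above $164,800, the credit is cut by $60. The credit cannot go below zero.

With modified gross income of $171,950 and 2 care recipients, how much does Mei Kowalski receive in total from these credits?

$9,424

Caregiver Credit: base = 2 × $6,750 = $13,500. 12% of the $35,150 excess over $136,800 is $4,218; credit = $13,500 − $4,218 = $9,282.
Small Business Credit: income exceeds $164,800 by $7,150, which is 18 full-or-partial $400 increments; reduction = 18 × $60 = $1,080, leaving $142.
Total: $9,282 + $142 = $9,424.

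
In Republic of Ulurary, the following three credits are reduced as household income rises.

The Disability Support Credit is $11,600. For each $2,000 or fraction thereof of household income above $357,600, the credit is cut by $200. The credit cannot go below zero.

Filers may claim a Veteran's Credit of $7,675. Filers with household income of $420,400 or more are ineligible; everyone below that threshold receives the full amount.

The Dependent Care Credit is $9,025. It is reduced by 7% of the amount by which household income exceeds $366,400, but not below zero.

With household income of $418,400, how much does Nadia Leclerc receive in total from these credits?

Disability Support Credit: income exceeds $357,600 by $60,800, which is 31 full-or-partial $2,000 increments; reduction = 31 × $200 = $6,200, leaving $5,400.
Veteran's Credit: $418,400 is below the $420,400 cutoff, so the full $7,675 applies.
Dependent Care Credit: 7% of the $52,000 excess over $366,400 is $3,640; credit = $9,025 − $3,640 = $5,385.
Total: $5,400 + $7,675 + $5,385 = $18,460.

$18,460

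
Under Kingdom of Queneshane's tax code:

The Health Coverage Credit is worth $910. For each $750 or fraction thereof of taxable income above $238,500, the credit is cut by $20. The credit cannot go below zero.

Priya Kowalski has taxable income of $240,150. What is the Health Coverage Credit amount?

Health Coverage Credit: income exceeds $238,500 by $1,650, which is 3 full-or-partial $750 increments; reduction = 3 × $20 = $60, leaving $850.

$850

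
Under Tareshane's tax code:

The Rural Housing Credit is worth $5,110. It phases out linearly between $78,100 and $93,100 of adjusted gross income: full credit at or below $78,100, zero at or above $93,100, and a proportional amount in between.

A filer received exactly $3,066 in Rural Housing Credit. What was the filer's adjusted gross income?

$3,066 is 3,066/5,110 of the full $5,110, so 2,044/5,110 of the $15,000 range has been used: income = $78,100 + $15,000 × 2,044/5,110 = $84,100.

$84,100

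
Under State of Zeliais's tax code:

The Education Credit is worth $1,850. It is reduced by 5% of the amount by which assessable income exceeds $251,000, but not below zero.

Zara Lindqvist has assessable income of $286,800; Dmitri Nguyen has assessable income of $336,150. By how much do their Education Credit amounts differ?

Zara ($286,800): Education Credit: 5% of the $35,800 excess over $251,000 is $1,790; credit = $1,850 − $1,790 = $60.
Dmitri ($336,150): Education Credit: 5% of the $85,150 excess over $251,000 is $4,257.50 ≥ base, so the credit is $0.
Difference: |$60 − $0| = $60.

$60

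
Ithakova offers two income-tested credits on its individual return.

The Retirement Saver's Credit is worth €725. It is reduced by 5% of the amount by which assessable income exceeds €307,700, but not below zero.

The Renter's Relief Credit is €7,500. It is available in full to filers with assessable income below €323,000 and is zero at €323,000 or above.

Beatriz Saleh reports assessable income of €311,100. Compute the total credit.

Retirement Saver's Credit: 5% of the €3,400 excess over €307,700 is €170; credit = €725 − €170 = €555.
Renter's Relief Credit: €311,100 is below the €323,000 cutoff, so the full €7,500 applies.
Total: €555 + €7,500 = €8,055.

€8,055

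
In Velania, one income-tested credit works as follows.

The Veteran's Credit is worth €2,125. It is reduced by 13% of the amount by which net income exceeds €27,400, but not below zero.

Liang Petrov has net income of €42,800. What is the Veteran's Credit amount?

Veteran's Credit: 13% of the €15,400 excess over €27,400 is €2,002; credit = €2,125 − €2,002 = €123.

€123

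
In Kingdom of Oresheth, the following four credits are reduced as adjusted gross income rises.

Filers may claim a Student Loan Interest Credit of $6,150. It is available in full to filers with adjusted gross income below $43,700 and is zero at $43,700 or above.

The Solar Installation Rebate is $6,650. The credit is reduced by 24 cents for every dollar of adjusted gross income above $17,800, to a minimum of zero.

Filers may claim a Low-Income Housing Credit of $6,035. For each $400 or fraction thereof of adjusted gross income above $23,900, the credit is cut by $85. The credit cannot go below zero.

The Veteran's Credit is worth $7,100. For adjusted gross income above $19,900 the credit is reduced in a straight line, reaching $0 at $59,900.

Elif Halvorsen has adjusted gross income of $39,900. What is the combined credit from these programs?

$13,681

Student Loan Interest Credit: $39,900 is below the $43,700 cutoff, so the full $6,150 applies.
Solar Installation Rebate: 24% of the $22,100 excess over $17,800 is $5,304; credit = $6,650 − $5,304 = $1,346.
Low-Income Housing Credit: income exceeds $23,900 by $16,000, which is 40 full-or-partial $400 increments; reduction = 40 × $85 = $3,400, leaving $2,635.
Veteran's Credit: $39,900 is $20,000 into a $40,000 phase-out range, leaving 20,000/40,000 of the credit: $7,100 × 20,000/40,000 = $3,550.
Total: $6,150 + $1,346 + $2,635 + $3,550 = $13,681.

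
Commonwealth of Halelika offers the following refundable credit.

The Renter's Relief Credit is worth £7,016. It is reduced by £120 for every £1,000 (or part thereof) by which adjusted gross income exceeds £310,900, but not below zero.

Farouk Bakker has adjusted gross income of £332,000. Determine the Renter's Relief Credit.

£4,376

Renter's Relief Credit: income exceeds £310,900 by £21,100, which is 22 full-or-partial £1,000 increments; reduction = 22 × £120 = £2,640, leaving £4,376.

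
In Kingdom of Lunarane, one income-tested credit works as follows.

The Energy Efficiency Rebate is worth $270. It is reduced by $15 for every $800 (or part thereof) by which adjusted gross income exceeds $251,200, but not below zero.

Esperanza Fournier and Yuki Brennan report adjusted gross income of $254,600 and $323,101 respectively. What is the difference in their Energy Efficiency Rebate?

Esperanza ($254,600): Energy Efficiency Rebate: income exceeds $251,200 by $3,400, which is 5 full-or-partial $800 increments; reduction = 5 × $15 = $75, leaving $195.
Yuki ($323,101): Energy Efficiency Rebate: income exceeds $251,200 by $71,901 → 90 increments × $15 = $1,350 ≥ base, so the credit is $0.
Difference: |$195 − $0| = $195.

$195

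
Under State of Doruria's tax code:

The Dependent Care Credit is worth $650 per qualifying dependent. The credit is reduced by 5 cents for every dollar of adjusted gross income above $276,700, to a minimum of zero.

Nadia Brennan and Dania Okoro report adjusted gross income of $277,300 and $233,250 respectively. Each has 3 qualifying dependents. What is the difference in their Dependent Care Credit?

Nadia ($277,300): Dependent Care Credit: base = 3 × $650 = $1,950. 5% of the $600 excess over $276,700 is $30; credit = $1,950 − $30 = $1,920.
Dania ($233,250): Dependent Care Credit: base = 3 × $650 = $1,950. $233,250 is at or below the $276,700 threshold, so the full $1,950 applies.
Difference: |$1,920 − $1,950| = $30.

$30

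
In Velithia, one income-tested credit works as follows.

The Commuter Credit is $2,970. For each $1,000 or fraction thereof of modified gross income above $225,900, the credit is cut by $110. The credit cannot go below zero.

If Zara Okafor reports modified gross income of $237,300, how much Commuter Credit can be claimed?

Commuter Credit: income exceeds $225,900 by $11,400, which is 12 full-or-partial $1,000 increments; reduction = 12 × $110 = $1,320, leaving $1,650.

$1,650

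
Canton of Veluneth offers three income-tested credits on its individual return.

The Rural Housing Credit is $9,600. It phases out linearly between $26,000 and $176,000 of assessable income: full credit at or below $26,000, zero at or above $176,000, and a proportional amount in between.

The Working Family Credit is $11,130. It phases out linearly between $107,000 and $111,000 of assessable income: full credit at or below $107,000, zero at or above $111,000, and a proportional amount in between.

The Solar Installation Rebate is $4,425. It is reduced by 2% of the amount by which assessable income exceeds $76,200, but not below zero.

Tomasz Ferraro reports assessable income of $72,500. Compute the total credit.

Rural Housing Credit: $72,500 is $46,500 into a $150,000 phase-out range, leaving 103,500/150,000 of the credit: $9,600 × 103,500/150,000 = $6,624.
Working Family Credit: $72,500 is at or below the $107,000 threshold, so the full $11,130 applies.
Solar Installation Rebate: $72,500 is at or below the $76,200 threshold, so the full $4,425 applies.
Total: $6,624 + $11,130 + $4,425 = $22,179.

$22,179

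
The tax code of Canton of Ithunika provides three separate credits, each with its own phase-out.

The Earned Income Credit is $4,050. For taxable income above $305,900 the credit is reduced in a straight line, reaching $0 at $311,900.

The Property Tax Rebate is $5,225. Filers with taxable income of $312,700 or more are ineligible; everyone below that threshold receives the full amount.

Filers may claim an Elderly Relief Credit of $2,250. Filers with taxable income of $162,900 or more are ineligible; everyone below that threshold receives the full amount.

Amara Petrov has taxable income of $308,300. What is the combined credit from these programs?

Earned Income Credit: $308,300 is $2,400 into a $6,000 phase-out range, leaving 3,600/6,000 of the credit: $4,050 × 3,600/6,000 = $2,430.
Property Tax Rebate: $308,300 is below the $312,700 cutoff, so the full $5,225 applies.
Elderly Relief Credit: $308,300 meets or exceeds the $162,900 cutoff, so the credit is $0.
Total: $2,430 + $5,225 + $0 = $7,655.

$7,655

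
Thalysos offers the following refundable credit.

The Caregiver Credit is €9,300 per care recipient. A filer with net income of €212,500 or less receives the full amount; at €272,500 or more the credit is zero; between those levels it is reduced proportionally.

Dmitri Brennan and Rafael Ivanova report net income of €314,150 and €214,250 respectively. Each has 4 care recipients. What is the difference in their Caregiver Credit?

€36,115

Dmitri (€314,150): Caregiver Credit: base = 4 × €9,300 = €37,200. €314,150 is at or above €272,500, so the credit is €0.
Rafael (€214,250): Caregiver Credit: base = 4 × €9,300 = €37,200. €214,250 is €1,750 into a €60,000 phase-out range, leaving 58,250/60,000 of the credit: €37,200 × 58,250/60,000 = €36,115.
Difference: |€0 − €36,115| = €36,115.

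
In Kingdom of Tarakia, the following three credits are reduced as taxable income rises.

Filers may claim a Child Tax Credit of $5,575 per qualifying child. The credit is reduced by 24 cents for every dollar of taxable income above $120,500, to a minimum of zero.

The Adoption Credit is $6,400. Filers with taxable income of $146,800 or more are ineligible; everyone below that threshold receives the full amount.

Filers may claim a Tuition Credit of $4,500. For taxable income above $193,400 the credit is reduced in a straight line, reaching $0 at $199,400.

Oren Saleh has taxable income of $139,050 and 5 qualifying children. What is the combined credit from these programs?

$34,323

Child Tax Credit: base = 5 × $5,575 = $27,875. 24% of the $18,550 excess over $120,500 is $4,452; credit = $27,875 − $4,452 = $23,423.
Adoption Credit: $139,050 is below the $146,800 cutoff, so the full $6,400 applies.
Tuition Credit: $139,050 is at or below the $193,400 threshold, so the full $4,500 applies.
Total: $23,423 + $6,400 + $4,500 = $34,323.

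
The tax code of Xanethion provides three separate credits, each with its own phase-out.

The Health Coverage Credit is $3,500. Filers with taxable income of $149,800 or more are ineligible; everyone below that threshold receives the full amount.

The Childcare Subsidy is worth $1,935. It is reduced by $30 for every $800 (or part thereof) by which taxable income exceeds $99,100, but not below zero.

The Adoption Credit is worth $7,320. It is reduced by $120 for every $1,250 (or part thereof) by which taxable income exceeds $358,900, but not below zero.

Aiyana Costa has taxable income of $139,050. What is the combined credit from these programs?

$11,255

Health Coverage Credit: $139,050 is below the $149,800 cutoff, so the full $3,500 applies.
Childcare Subsidy: income exceeds $99,100 by $39,950, which is 50 full-or-partial $800 increments; reduction = 50 × $30 = $1,500, leaving $435.
Adoption Credit: $139,050 is at or below the $358,900 threshold, so the full $7,320 applies.
Total: $3,500 + $435 + $7,320 = $11,255.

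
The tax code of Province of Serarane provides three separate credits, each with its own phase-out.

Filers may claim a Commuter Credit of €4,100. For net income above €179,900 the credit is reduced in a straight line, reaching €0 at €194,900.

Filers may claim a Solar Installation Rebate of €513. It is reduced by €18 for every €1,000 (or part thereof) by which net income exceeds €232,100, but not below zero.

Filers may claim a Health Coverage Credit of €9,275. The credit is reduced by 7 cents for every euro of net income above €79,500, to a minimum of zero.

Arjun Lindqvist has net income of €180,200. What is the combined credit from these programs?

€6,757

Commuter Credit: €180,200 is €300 into a €15,000 phase-out range, leaving 14,700/15,000 of the credit: €4,100 × 14,700/15,000 = €4,018.
Solar Installation Rebate: €180,200 is at or below the €232,100 threshold, so the full €513 applies.
Health Coverage Credit: 7% of the €100,700 excess over €79,500 is €7,049; credit = €9,275 − €7,049 = €2,226.
Total: €4,018 + €513 + €2,226 = €6,757.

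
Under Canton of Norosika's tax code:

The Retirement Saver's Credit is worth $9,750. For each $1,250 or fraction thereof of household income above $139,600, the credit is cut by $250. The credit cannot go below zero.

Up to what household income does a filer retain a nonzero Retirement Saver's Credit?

After 38 increments the reduction is 38 × $250 = $9,500, leaving $250; one more increment wipes it out. Increment 38 ends at excess 38 × $1,250 = $47,500, so the highest qualifying income is $139,600 + $47,500 = $187,100.

$187,100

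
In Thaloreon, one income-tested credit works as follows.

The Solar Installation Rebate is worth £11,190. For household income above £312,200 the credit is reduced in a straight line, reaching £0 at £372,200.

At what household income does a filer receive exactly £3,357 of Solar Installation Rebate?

£354,200

£3,357 is 3,357/11,190 of the full £11,190, so 7,833/11,190 of the £60,000 range has been used: income = £312,200 + £60,000 × 7,833/11,190 = £354,200.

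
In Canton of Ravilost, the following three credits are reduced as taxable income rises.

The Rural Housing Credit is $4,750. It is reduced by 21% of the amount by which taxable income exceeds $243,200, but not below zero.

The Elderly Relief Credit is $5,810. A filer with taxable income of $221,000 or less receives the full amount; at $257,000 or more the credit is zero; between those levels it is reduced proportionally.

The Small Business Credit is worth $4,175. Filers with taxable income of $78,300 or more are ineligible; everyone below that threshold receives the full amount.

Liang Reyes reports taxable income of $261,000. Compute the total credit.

$1,012

Rural Housing Credit: 21% of the $17,800 excess over $243,200 is $3,738; credit = $4,750 − $3,738 = $1,012.
Elderly Relief Credit: $261,000 is at or above $257,000, so the credit is $0.
Small Business Credit: $261,000 meets or exceeds the $78,300 cutoff, so the credit is $0.
Total: $1,012 + $0 + $0 = $1,012.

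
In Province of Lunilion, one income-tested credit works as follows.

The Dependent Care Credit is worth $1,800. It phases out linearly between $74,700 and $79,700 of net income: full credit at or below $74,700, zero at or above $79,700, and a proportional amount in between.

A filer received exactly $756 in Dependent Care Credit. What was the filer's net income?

$77,600

$756 is 756/1,800 of the full $1,800, so 1,044/1,800 of the $5,000 range has been used: income = $74,700 + $5,000 × 1,044/1,800 = $77,600.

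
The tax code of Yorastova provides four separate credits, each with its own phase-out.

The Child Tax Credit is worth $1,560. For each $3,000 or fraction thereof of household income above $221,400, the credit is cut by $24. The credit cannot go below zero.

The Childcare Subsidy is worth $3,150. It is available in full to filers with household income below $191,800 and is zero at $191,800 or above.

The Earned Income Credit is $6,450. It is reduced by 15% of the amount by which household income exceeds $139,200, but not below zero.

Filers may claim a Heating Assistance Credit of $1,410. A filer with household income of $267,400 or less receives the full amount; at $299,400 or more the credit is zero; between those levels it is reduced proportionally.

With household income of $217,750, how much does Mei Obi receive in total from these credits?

$2,970

Child Tax Credit: $217,750 is at or below the $221,400 threshold, so the full $1,560 applies.
Childcare Subsidy: $217,750 meets or exceeds the $191,800 cutoff, so the credit is $0.
Earned Income Credit: 15% of the $78,550 excess over $139,200 is $11,782.50 ≥ base, so the credit is $0.
Heating Assistance Credit: $217,750 is at or below the $267,400 threshold, so the full $1,410 applies.
Total: $1,560 + $0 + $0 + $1,410 = $2,970.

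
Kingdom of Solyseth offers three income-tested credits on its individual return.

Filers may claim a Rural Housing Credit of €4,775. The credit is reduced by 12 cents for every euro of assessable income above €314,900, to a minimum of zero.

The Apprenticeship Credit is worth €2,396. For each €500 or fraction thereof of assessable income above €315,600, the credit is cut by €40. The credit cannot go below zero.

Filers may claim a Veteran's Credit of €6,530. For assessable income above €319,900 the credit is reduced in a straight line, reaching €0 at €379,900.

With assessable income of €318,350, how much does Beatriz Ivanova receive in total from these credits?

Rural Housing Credit: 12% of the €3,450 excess over €314,900 is €414; credit = €4,775 − €414 = €4,361.
Apprenticeship Credit: income exceeds €315,600 by €2,750, which is 6 full-or-partial €500 increments; reduction = 6 × €40 = €240, leaving €2,156.
Veteran's Credit: €318,350 is at or below the €319,900 threshold, so the full €6,530 applies.
Total: €4,361 + €2,156 + €6,530 = €13,047.

€13,047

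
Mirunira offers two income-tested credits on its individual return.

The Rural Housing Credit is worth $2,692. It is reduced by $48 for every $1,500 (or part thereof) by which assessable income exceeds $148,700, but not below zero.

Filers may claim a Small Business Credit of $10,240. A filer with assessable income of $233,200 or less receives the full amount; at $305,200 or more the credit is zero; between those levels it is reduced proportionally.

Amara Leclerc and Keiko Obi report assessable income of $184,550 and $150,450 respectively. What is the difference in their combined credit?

$1,056

Amara ($184,550): Rural Housing Credit: income exceeds $148,700 by $35,850, which is 24 full-or-partial $1,500 increments; reduction = 24 × $48 = $1,152, leaving $1,540. Small Business Credit: $184,550 is at or below the $233,200 threshold, so the full $10,240 applies. total $1,540 + $10,240 = $11,780
Keiko ($150,450): Rural Housing Credit: income exceeds $148,700 by $1,750, which is 2 full-or-partial $1,500 increments; reduction = 2 × $48 = $96, leaving $2,596. Small Business Credit: $150,450 is at or below the $233,200 threshold, so the full $10,240 applies. total $2,596 + $10,240 = $12,836
Difference: |$11,780 − $12,836| = $1,056.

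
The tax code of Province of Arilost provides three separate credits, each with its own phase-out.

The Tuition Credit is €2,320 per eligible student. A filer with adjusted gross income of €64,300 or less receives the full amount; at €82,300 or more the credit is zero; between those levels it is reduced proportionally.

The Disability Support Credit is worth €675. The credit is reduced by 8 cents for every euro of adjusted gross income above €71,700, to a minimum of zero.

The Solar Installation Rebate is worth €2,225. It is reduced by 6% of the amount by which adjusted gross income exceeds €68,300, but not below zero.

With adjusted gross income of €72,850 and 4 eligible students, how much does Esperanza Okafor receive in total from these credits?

Tuition Credit: base = 4 × €2,320 = €9,280. €72,850 is €8,550 into a €18,000 phase-out range, leaving 9,450/18,000 of the credit: €9,280 × 9,450/18,000 = €4,872.
Disability Support Credit: 8% of the €1,150 excess over €71,700 is €92; credit = €675 − €92 = €583.
Solar Installation Rebate: 6% of the €4,550 excess over €68,300 is €273; credit = €2,225 − €273 = €1,952.
Total: €4,872 + €583 + €1,952 = €7,407.

€7,407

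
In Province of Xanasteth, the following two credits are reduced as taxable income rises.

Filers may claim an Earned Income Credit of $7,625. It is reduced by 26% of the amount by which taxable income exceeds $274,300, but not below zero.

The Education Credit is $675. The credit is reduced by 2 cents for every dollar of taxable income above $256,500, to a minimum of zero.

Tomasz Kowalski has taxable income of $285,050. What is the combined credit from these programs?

$4,934

Earned Income Credit: 26% of the $10,750 excess over $274,300 is $2,795; credit = $7,625 − $2,795 = $4,830.
Education Credit: 2% of the $28,550 excess over $256,500 is $571; credit = $675 − $571 = $104.
Total: $4,830 + $104 = $4,934.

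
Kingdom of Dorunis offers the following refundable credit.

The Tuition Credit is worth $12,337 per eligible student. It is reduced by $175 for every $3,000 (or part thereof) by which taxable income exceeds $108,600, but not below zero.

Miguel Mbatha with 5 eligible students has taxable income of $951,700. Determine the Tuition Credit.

$12,335

Tuition Credit: base = 5 × $12,337 = $61,685. income exceeds $108,600 by $843,100, which is 282 full-or-partial $3,000 increments; reduction = 282 × $175 = $49,350, leaving $12,335.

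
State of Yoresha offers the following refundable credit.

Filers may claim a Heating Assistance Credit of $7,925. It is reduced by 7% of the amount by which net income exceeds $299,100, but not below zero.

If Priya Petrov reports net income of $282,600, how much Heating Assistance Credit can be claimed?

Heating Assistance Credit: $282,600 is at or below the $299,100 threshold, so the full $7,925 applies.

$7,925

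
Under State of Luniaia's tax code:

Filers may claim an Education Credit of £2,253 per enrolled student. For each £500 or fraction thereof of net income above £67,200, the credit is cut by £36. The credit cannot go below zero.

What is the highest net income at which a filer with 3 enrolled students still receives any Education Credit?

Full credit = 3 × £2,253 = £6,759.
After 187 increments the reduction is 187 × £36 = £6,732, leaving £27; one more increment wipes it out. Increment 187 ends at excess 187 × £500 = £93,500, so the highest qualifying income is £67,200 + £93,500 = £160,700.

£160,700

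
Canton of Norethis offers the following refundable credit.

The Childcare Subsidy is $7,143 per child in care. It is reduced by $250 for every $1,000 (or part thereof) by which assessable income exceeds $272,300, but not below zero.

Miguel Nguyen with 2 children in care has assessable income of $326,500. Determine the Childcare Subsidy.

Childcare Subsidy: base = 2 × $7,143 = $14,286. income exceeds $272,300 by $54,200, which is 55 full-or-partial $1,000 increments; reduction = 55 × $250 = $13,750, leaving $536.

$536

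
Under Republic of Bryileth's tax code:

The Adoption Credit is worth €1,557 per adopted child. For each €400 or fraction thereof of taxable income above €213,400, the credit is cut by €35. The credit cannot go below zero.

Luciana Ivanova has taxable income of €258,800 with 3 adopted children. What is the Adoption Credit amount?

€681

Adoption Credit: base = 3 × €1,557 = €4,671. income exceeds €213,400 by €45,400, which is 114 full-or-partial €400 increments; reduction = 114 × €35 = €3,990, leaving €681.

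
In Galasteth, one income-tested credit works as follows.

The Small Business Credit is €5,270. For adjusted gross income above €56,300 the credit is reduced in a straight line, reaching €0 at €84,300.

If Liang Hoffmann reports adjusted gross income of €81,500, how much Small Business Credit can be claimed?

Small Business Credit: €81,500 is €25,200 into a €28,000 phase-out range, leaving 2,800/28,000 of the credit: €5,270 × 2,800/28,000 = €527.

€527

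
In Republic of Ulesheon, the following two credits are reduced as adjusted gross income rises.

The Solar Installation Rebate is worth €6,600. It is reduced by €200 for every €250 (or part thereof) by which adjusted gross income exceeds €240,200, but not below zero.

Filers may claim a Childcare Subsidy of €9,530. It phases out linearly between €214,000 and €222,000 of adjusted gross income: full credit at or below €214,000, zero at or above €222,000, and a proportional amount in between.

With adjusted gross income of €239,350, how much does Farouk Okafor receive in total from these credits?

Solar Installation Rebate: €239,350 is at or below the €240,200 threshold, so the full €6,600 applies.
Childcare Subsidy: €239,350 is at or above €222,000, so the credit is €0.
Total: €6,600 + €0 = €6,600.

€6,600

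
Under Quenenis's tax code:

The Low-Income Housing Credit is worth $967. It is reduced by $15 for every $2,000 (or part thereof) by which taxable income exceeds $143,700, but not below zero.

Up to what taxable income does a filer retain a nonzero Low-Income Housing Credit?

$271,700

After 64 increments the reduction is 64 × $15 = $960, leaving $7; one more increment wipes it out. Increment 64 ends at excess 64 × $2,000 = $128,000, so the highest qualifying income is $143,700 + $128,000 = $271,700.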